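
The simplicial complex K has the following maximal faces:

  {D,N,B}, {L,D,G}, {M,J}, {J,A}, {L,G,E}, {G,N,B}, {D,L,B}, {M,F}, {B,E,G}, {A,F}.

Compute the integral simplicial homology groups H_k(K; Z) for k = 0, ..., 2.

We work with the vertex ordering A < B < D < E < F < G < J < L < M < N. The simplices of K, each written with vertices in increasing order, are:

  0-simplices (10): A, B, D, E, F, G, J, L, M, N
  1-simplices (16): AF, AJ, BD, BE, BG, BL, BN, DG, DL, DN, EG, EL, FM, GL, GN, JM
  2-simplices (6): BDL, BDN, BEG, BGN, DGL, EGL

giving chain groups C_0 ≅ Z^10, C_1 ≅ Z^16, C_2 ≅ Z^6.

The boundary map ∂_1: C_1 → C_0 is given by ∂[p,q] = [q] − [p]. For instance
  ∂BD = D − B.
The 10×16 boundary matrix has rank 8 and Smith normal form diag(1,1,1,1,1,1,1,1).

Boundary ∂_2: C_2 → C_1 acts by ∂[p,q,r] = [q,r] − [p,r] + [p,q]. For instance
  ∂BEG = EG − BG + BE,
  ∂EGL = GL − EL + EG.
This gives a 16×6 integer matrix of rank 6; reducing to Smith normal form yields diagonal entries (1,1,1,1,1,1).

Now H_k = ker ∂_k / im ∂_{k+1}, so:

  H_0: rank C_0 − rank ∂_1 = 10 − 8 = 2, and the invariant factors of ∂_1 are all 1, so H_0 = Z^2.
  H_1: rank ker ∂_1 − rank ∂_2 = (16 − 8) − 6 = 2, and the invariant factors of ∂_2 are all 1, so H_1 = Z^2.
  H_2: rank ker ∂_2 − rank ∂_3 = (6 − 6) − 0 = 0, and there is no ∂_3, so H_2 = 0.

H_0 = Z^2,  H_1 = Z^2,  H_2 = 0.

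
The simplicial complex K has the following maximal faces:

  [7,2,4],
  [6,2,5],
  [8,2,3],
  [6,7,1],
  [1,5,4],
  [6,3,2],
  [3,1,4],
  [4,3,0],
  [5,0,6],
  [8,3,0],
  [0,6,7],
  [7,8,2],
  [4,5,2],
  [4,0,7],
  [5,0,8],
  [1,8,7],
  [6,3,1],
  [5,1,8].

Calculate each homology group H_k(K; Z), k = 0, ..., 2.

We work with the vertex ordering 0 < 1 < 2 < 3 < 4 < 5 < 6 < 7 < 8. The simplices of K, each written with vertices in increasing order, are:

  0-simplices (9): [0], [1], [2], [3], [4], [5], [6], [7], [8]
  1-simplices (27): (27 of them)
  2-simplices (18): [0,3,4], [0,3,8], [0,4,7], [0,5,6], [0,5,8], [0,6,7], [1,3,4], [1,3,6], [1,4,5], [1,5,8], [1,6,7], [1,7,8], [2,3,6], [2,3,8], [2,4,5], [2,4,7], [2,5,6], [2,7,8]

giving chain groups C_0 ≅ Z^9, C_1 ≅ Z^27, C_2 ≅ Z^18.

∂_1: C_1 → C_0 sends each edge [p,q] (with p < q) to q − p.
This gives a 9×27 integer matrix of rank 8; reducing to Smith normal form yields diagonal entries (1,1,1,1,1,1,1,1).

∂_2: C_2 → C_1 sends each 2-simplex [p,q,r] to [q,r] − [p,r] + [p,q]. For instance
  ∂[0,4,7] = [4,7] − [0,7] + [0,4],
  ∂[2,5,6] = [5,6] − [2,6] + [2,5].
The 27×18 boundary matrix has rank 17 and Smith normal form diag(1,1,1,1,1,1,1,1,1,1,1,1,1,1,1,1,1).

From H_k ≅ ker(∂_k) / im(∂_{k+1}) we obtain:

  H_0: rank C_0 − rank ∂_1 = 9 − 8 = 1, and the invariant factors of ∂_1 are all 1, so H_0 ≅ Z.
  H_1: rank ker ∂_1 − rank ∂_2 = (27 − 8) − 17 = 2, and the invariant factors of ∂_2 are all 1, so H_1 ≅ Z^2.
  H_2: rank ker ∂_2 − rank ∂_3 = (18 − 17) − 0 = 1, and there is no ∂_3, so H_2 ≅ Z.

As a check, the Euler characteristic is 9 − 27 + 18 = 0, which agrees with 1 − 2 + 1 = 0.

H_0 ≅ Z,  H_1 ≅ Z^2,  H_2 ≅ Z.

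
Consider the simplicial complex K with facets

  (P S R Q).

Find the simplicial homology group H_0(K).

We work with the vertex ordering P < Q < R < S. The simplices of K, each written with vertices in increasing order, are:

  0-simplices (4): P, Q, R, S
  1-simplices (6): PQ, PR, PS, QR, QS, RS
  2-simplices (4): PQR, PQS, PRS, QRS
  3-simplices (1): PQRS

giving chain groups C_0 ≅ Z^4, C_1 ≅ Z^6, C_2 ≅ Z^4, C_3 ≅ Z^1.

The boundary map ∂_1: C_1 → C_0 is given by ∂[p,q] = [q] − [p]. For instance
  ∂QS = S − Q.
As a 4×6 matrix over Z this has rank 3, with invariant factors (1,1,1).

The boundary map ∂_2: C_2 → C_1 acts by ∂[p,q,r] = [q,r] − [p,r] + [p,q]. For instance
  ∂QRS = RS − QS + QR,
  ∂PQR = QR − PR + PQ.
The resulting 6×4 matrix has rank 3, and its Smith normal form has invariant factors (1,1,1).

Boundary ∂_3: C_3 → C_2 sends each 3-simplex σ to the alternating sum Σ_i (−1)^i (σ with its i-th vertex removed). For instance
  ∂PQRS = QRS − PRS + PQS − PQR.
The resulting 4×1 matrix has rank 1, and its Smith normal form has invariant factors (1).

Now H_k = ker ∂_k / im ∂_{k+1}, so:

  H_0: rank C_0 − rank ∂_1 = 4 − 3 = 1, and the invariant factors of ∂_1 are all 1, so H_0 = Z.

H_0 = Z.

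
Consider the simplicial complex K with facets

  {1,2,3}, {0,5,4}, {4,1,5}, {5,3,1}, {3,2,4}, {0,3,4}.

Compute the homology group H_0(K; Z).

H_0 = Z.

K has 6 vertices, 12 edges, 6 triangles.
rank ∂_0 = 0, rank ∂_1 = 5 ⇒ b_0 = 6 − 0 − 5 = 1; all invariant factors of ∂_1 are 1 so no torsion. So H_0 = Z.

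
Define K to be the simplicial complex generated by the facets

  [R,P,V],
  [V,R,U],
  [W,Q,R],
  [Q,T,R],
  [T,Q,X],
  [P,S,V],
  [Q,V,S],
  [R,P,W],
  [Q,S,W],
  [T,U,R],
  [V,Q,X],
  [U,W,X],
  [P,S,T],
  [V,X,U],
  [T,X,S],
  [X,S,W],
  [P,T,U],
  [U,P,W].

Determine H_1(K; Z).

H_1 = Z ⊕ Z/2.

We work with the vertex ordering P < Q < R < S < T < U < V < W < X. The simplices of K, each written with vertices in increasing order, are:

  0-simplices (9): P, Q, R, S, T, U, V, W, X
  1-simplices (27): PR, PS, PT, PU, PV, PW, QR, QS, QT, QV, QW, QX, RT, RU, RV, RW, ST, SV, SW, SX, TU, TX, UV, UW, UX, VX, WX
  2-simplices (18): PRV, PRW, PST, PSV, PTU, PUW, QRT, QRW, QSV, QSW, QTX, QVX, RTU, RUV, STX, SWX, UVX, UWX

so the chain groups are C_0 ≅ Z^9, C_1 ≅ Z^27, C_2 ≅ Z^18.

The boundary map ∂_1: C_1 → C_0 sends each edge [p,q] (with p < q) to q − p. For instance
  ∂PT = T − P.
As a 9×27 matrix over Z this has rank 8, with invariant factors (1,1,1,1,1,1,1,1).

Boundary ∂_2: C_2 → C_1 maps a triangle to the signed sum of its edges. For instance
  ∂UVX = VX − UX + UV,
  ∂PRV = RV − PV + PR.
The 27×18 boundary matrix has rank 18 and Smith normal form diag(1,1,1,1,1,1,1,1,1,1,1,1,1,1,1,1,1,2).

Now H_k = ker ∂_k / im ∂_{k+1}, so:

  H_1: rank ker ∂_1 − rank ∂_2 = (27 − 8) − 18 = 1, and ∂_2 has invariant factor 2 > 1, so H_1 ≅ Z ⊕ Z/2.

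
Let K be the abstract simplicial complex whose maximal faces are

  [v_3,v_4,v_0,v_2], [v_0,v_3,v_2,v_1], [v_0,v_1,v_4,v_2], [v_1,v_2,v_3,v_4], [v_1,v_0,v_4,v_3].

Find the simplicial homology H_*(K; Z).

Take the total order v_0 < v_1 < v_2 < v_3 < v_4 on the vertex set. Then K (dimension 3) consists of the simplices:

  0-simplices (5): [v_0], [v_1], [v_2], [v_3], [v_4]
  1-simplices (10): [v_0,v_1], [v_0,v_2], [v_0,v_3], [v_0,v_4], [v_1,v_2], [v_1,v_3], [v_1,v_4], [v_2,v_3], [v_2,v_4], [v_3,v_4]
  2-simplices (10): [v_0,v_1,v_2], [v_0,v_1,v_3], [v_0,v_1,v_4], [v_0,v_2,v_3], [v_0,v_2,v_4], [v_0,v_3,v_4], [v_1,v_2,v_3], [v_1,v_2,v_4], [v_1,v_3,v_4], [v_2,v_3,v_4]
  3-simplices (5): [v_0,v_1,v_2,v_3], [v_0,v_1,v_2,v_4], [v_0,v_1,v_3,v_4], [v_0,v_2,v_3,v_4], [v_1,v_2,v_3,v_4]

so the chain groups are C_0 ≅ Z^5, C_1 ≅ Z^10, C_2 ≅ Z^10, C_3 ≅ Z^5.

∂_1: C_1 → C_0 is given by ∂[p,q] = [q] − [p].
This gives a 5×10 integer matrix of rank 4; reducing to Smith normal form yields diagonal entries (1,1,1,1).

Boundary ∂_2: C_2 → C_1 acts by ∂[p,q,r] = [q,r] − [p,r] + [p,q]. For instance
  ∂[v_2,v_3,v_4] = [v_3,v_4] − [v_2,v_4] + [v_2,v_3],
  ∂[v_0,v_1,v_2] = [v_1,v_2] − [v_0,v_2] + [v_0,v_1].
The resulting 10×10 matrix has rank 6, and its Smith normal form has invariant factors (1,1,1,1,1,1).

Boundary ∂_3: C_3 → C_2 sends each 3-simplex σ to the alternating sum Σ_i (−1)^i (σ with its i-th vertex removed). For instance
  ∂[v_0,v_1,v_2,v_3] = [v_1,v_2,v_3] − [v_0,v_2,v_3] + [v_0,v_1,v_3] − [v_0,v_1,v_2],
  ∂[v_0,v_1,v_3,v_4] = [v_1,v_3,v_4] − [v_0,v_3,v_4] + [v_0,v_1,v_4] − [v_0,v_1,v_3].
As a 10×5 matrix over Z this has rank 4, with invariant factors (1,1,1,1).

Reading off H_k = ker ∂_k / im ∂_{k+1}:

  H_0: rank C_0 − rank ∂_1 = 5 − 4 = 1, and the invariant factors of ∂_1 are all 1, so H_0 = Z.
  H_1: rank ker ∂_1 − rank ∂_2 = (10 − 4) − 6 = 0, and the invariant factors of ∂_2 are all 1, so H_1 = 0.
  H_2: rank ker ∂_2 − rank ∂_3 = (10 − 6) − 4 = 0, and the invariant factors of ∂_3 are all 1, so H_2 = 0.
  H_3: rank ker ∂_3 − rank ∂_4 = (5 − 4) − 0 = 1, and there is no ∂_4, so H_3 = Z.

H_0 = Z,  H_1 = 0,  H_2 = 0,  H_3 = Z.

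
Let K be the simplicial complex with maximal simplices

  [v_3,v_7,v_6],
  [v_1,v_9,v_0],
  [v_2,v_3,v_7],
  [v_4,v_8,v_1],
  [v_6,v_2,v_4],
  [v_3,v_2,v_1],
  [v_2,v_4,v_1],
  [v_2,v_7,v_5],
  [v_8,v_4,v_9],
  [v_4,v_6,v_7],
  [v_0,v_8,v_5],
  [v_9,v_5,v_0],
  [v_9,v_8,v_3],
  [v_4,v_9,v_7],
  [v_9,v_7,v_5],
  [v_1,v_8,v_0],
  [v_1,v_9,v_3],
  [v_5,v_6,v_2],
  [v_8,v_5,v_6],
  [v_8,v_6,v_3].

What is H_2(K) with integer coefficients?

Fix the vertex order v_0 < v_1 < v_2 < v_3 < v_4 < v_5 < v_6 < v_7 < v_8 < v_9 and write every simplex with vertices in increasing order. Then dim K = 2 and the simplices of K are:

  0-simplices (10): [v_0], [v_1], [v_2], [v_3], [v_4], [v_5], [v_6], [v_7], [v_8], [v_9]
  1-simplices (30): (30 of them)
  2-simplices (20): (20 of them)

Hence C_0 ≅ Z^10, C_1 ≅ Z^30, C_2 ≅ Z^20.

The boundary map ∂_1: C_1 → C_0 maps an edge to its endpoints' difference, ∂[p,q] = q − p.
The resulting 10×30 matrix has rank 9, and its Smith normal form has invariant factors (1,1,1,1,1,1,1,1,1).

Boundary ∂_2: C_2 → C_1 sends each 2-simplex [p,q,r] to [q,r] − [p,r] + [p,q]. For instance
  ∂[v_4,v_6,v_7] = [v_6,v_7] − [v_4,v_7] + [v_4,v_6],
  ∂[v_0,v_1,v_9] = [v_1,v_9] − [v_0,v_9] + [v_0,v_1].
The 30×20 boundary matrix has rank 20 and Smith normal form diag(1,1,1,1,1,1,1,1,1,1,1,1,1,1,1,1,1,1,1,2).

Reading off H_k = ker ∂_k / im ∂_{k+1}:

  H_2: rank ker ∂_2 − rank ∂_3 = (20 − 20) − 0 = 0, and there is no ∂_3, so H_2 ≅ 0.

H_2 ≅ 0.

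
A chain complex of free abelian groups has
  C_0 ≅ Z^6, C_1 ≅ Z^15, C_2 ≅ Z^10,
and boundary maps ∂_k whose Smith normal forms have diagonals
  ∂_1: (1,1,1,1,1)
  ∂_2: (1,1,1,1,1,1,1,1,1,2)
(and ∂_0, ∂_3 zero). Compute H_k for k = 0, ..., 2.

H_0 = Z,  H_1 = Z/2,  H_2 = 0.

H_0: b_0 = 6 − 0 − 5 = 1; torsion from ∂_1 factors > 1: none. So H_0 = Z.
H_1: b_1 = 15 − 5 − 10 = 0; torsion from ∂_2 factors > 1: [2]. So H_1 = Z/2.
H_2: b_2 = 10 − 10 − 0 = 0; torsion from ∂_3 factors > 1: none. So H_2 = 0.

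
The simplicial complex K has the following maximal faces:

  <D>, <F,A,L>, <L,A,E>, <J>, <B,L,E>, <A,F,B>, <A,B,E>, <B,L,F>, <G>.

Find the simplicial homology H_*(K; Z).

H_0 = Z^4,  H_1 = 0,  H_2 = Z.

K has 8 vertices, 9 edges, 6 triangles.
rank ∂_0 = 0, rank ∂_1 = 4 ⇒ b_0 = 8 − 0 − 4 = 4; all invariant factors of ∂_1 are 1 so no torsion. So H_0 ≅ Z^4.
rank ∂_1 = 4, rank ∂_2 = 5 ⇒ b_1 = 9 − 4 − 5 = 0; all invariant factors of ∂_2 are 1 so no torsion. So H_1 ≅ 0.
rank ∂_2 = 5, rank ∂_3 = 0 ⇒ b_2 = 6 − 5 − 0 = 1. So H_2 ≅ Z.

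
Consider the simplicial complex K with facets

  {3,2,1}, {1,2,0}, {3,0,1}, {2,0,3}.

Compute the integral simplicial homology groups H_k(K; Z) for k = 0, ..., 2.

Order the vertices as 0 < 1 < 2 < 3. Listing each simplex with vertices in this order, K has dimension 2 with simplices:

  0-simplices (4): [0], [1], [2], [3]
  1-simplices (6): [0,1], [0,2], [0,3], [1,2], [1,3], [2,3]
  2-simplices (4): [0,1,2], [0,1,3], [0,2,3], [1,2,3]

giving chain groups C_0 ≅ Z^4, C_1 ≅ Z^6, C_2 ≅ Z^4.

∂_1: C_1 → C_0 is given by ∂[p,q] = [q] − [p].
This gives a 4×6 integer matrix of rank 3; reducing to Smith normal form yields diagonal entries (1,1,1).

Boundary ∂_2: C_2 → C_1 maps a triangle to the signed sum of its edges. For instance
  ∂[0,1,3] = [1,3] − [0,3] + [0,1],
  ∂[0,2,3] = [2,3] − [0,3] + [0,2].
As a 6×4 matrix over Z this has rank 3, with invariant factors (1,1,1).

From H_k ≅ ker(∂_k) / im(∂_{k+1}) we obtain:

  H_0: rank C_0 − rank ∂_1 = 4 − 3 = 1, and the invariant factors of ∂_1 are all 1, so H_0 ≅ Z.
  H_1: rank ker ∂_1 − rank ∂_2 = (6 − 3) − 3 = 0, and the invariant factors of ∂_2 are all 1, so H_1 ≅ 0.
  H_2: rank ker ∂_2 − rank ∂_3 = (4 − 3) − 0 = 1, and there is no ∂_3, so H_2 ≅ Z.

(K is a triangulation of the 2-sphere S^2.)

H_0 ≅ Z,  H_1 = 0,  H_2 ≅ Z.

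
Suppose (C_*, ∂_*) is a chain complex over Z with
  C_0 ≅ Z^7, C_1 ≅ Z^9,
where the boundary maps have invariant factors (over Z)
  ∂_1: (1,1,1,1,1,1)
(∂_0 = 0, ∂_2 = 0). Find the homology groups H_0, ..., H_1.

H_0 ≅ Z,  H_1 ≅ Z^3.

H_0: b_0 = 7 − 0 − 6 = 1; torsion from ∂_1 factors > 1: none. So H_0 ≅ Z.
H_1: b_1 = 9 − 6 − 0 = 3; torsion from ∂_2 factors > 1: none. So H_1 ≅ Z^3.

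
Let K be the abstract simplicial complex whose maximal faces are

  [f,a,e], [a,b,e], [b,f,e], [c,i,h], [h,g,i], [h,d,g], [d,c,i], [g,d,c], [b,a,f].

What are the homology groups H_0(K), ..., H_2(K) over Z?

H_0 ≅ Z^2,  H_1 ≅ Z,  H_2 ≅ Z.

Fix the vertex order a < b < c < d < e < f < g < h < i and write every simplex with vertices in increasing order. Then dim K = 2 and the simplices of K are:

  0-simplices (9): a, b, c, d, e, f, g, h, i
  1-simplices (16): ab, ae, af, be, bf, cd, cg, ch, ci, dg, dh, di, ef, gh, gi, hi
  2-simplices (9): abe, abf, aef, bef, cdg, cdi, chi, dgh, ghi

Hence C_0 ≅ Z^9, C_1 ≅ Z^16, C_2 ≅ Z^9.

The boundary map ∂_1: C_1 → C_0 is given by ∂[p,q] = [q] − [p].
This gives a 9×16 integer matrix of rank 7; reducing to Smith normal form yields diagonal entries (1,1,1,1,1,1,1).

∂_2: C_2 → C_1 sends each 2-simplex [p,q,r] to [q,r] − [p,r] + [p,q]. For instance
  ∂dgh = gh − dh + dg,
  ∂cdi = di − ci + cd.
This gives a 16×9 integer matrix of rank 8; reducing to Smith normal form yields diagonal entries (1,1,1,1,1,1,1,1).

Computing H_k = (kernel of ∂_k) / (image of ∂_{k+1}):

  H_0: rank C_0 − rank ∂_1 = 9 − 7 = 2, and the invariant factors of ∂_1 are all 1, so H_0 = Z^2.
  H_1: rank ker ∂_1 − rank ∂_2 = (16 − 7) − 8 = 1, and the invariant factors of ∂_2 are all 1, so H_1 = Z.
  H_2: rank ker ∂_2 − rank ∂_3 = (9 − 8) − 0 = 1, and there is no ∂_3, so H_2 = Z.

As a check, the Euler characteristic is 9 − 16 + 9 = 2, which agrees with 2 − 1 + 1 = 2.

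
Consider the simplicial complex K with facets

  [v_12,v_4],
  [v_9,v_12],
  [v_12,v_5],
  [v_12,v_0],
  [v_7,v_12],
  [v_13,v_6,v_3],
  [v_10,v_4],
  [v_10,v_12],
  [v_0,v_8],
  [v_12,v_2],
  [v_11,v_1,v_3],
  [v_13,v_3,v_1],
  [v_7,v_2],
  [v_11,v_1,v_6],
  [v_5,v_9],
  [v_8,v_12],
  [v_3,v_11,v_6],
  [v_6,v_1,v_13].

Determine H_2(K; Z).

H_2 ≅ Z.

Order the vertices as v_0 < v_1 < v_2 < v_3 < v_4 < v_5 < v_6 < v_7 < v_8 < v_9 < v_10 < v_11 < v_12 < v_13. Listing each simplex with vertices in this order, K has dimension 2 with simplices:

  0-simplices (14): [v_0], [v_1], [v_2], [v_3], [v_4], [v_5], [v_6], [v_7], [v_8], [v_9], [v_10], [v_11], [v_12], [v_13]
  1-simplices (21): (21 of them)
  2-simplices (6): [v_1,v_3,v_11], [v_1,v_3,v_13], [v_1,v_6,v_11], [v_1,v_6,v_13], [v_3,v_6,v_11], [v_3,v_6,v_13]

giving chain groups C_0 ≅ Z^14, C_1 ≅ Z^21, C_2 ≅ Z^6.

Boundary ∂_1: C_1 → C_0 is given by ∂[p,q] = [q] − [p]. For instance
  ∂[v_3,v_13] = [v_13] − [v_3].
This gives a 14×21 integer matrix of rank 12; reducing to Smith normal form yields diagonal entries (1,1,1,1,1,1,1,1,1,1,1,1).

The boundary map ∂_2: C_2 → C_1 maps a triangle to the signed sum of its edges. For instance
  ∂[v_3,v_6,v_13] = [v_6,v_13] − [v_3,v_13] + [v_3,v_6],
  ∂[v_1,v_3,v_13] = [v_3,v_13] − [v_1,v_13] + [v_1,v_3].
The 21×6 boundary matrix has rank 5 and Smith normal form diag(1,1,1,1,1).

Now H_k = ker ∂_k / im ∂_{k+1}, so:

  H_2: rank ker ∂_2 − rank ∂_3 = (6 − 5) − 0 = 1, and there is no ∂_3, so H_2 = Z.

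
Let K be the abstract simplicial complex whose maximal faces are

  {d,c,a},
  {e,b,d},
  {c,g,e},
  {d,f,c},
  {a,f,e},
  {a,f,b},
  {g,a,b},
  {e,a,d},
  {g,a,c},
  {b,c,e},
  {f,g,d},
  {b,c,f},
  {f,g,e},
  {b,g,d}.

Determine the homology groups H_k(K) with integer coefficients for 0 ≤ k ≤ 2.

We work with the vertex ordering a < b < c < d < e < f < g. The simplices of K, each written with vertices in increasing order, are:

  0-simplices (7): a, b, c, d, e, f, g
  1-simplices (21): ab, ac, ad, ae, af, ag, bc, bd, be, bf, bg, cd, ce, cf, cg, de, df, dg, ef, eg, fg
  2-simplices (14): abf, abg, acd, acg, ade, aef, bce, bcf, bde, bdg, cdf, ceg, dfg, efg

giving chain groups C_0 ≅ Z^7, C_1 ≅ Z^21, C_2 ≅ Z^14.

∂_1: C_1 → C_0 sends each edge [p,q] (with p < q) to q − p.
The resulting 7×21 matrix has rank 6, and its Smith normal form has invariant factors (1,1,1,1,1,1).

∂_2: C_2 → C_1 acts by ∂[p,q,r] = [q,r] − [p,r] + [p,q]. For instance
  ∂acg = cg − ag + ac,
  ∂aef = ef − af + ae.
As a 21×14 matrix over Z this has rank 13, with invariant factors (1,1,1,1,1,1,1,1,1,1,1,1,1).

Reading off H_k = ker ∂_k / im ∂_{k+1}:

  H_0: rank C_0 − rank ∂_1 = 7 − 6 = 1, and the invariant factors of ∂_1 are all 1, so H_0 = Z.
  H_1: rank ker ∂_1 − rank ∂_2 = (21 − 6) − 13 = 2, and the invariant factors of ∂_2 are all 1, so H_1 = Z^2.
  H_2: rank ker ∂_2 − rank ∂_3 = (14 − 13) − 0 = 1, and there is no ∂_3, so H_2 = Z.

As a check, the Euler characteristic is 7 − 21 + 14 = 0, which agrees with 1 − 2 + 1 = 0.

H_0 = Z,  H_1 = Z^2,  H_2 = Z.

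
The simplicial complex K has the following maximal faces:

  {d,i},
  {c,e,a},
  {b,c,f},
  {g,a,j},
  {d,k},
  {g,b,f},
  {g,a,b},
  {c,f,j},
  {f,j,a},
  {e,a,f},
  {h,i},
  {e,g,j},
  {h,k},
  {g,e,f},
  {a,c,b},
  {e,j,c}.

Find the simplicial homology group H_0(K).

Fix the vertex order a < b < c < d < e < f < g < h < i < j < k and write every simplex with vertices in increasing order. Then dim K = 2 and the simplices of K are:

  0-simplices (11): a, b, c, d, e, f, g, h, i, j, k
  1-simplices (22): ab, ac, ae, af, ag, aj, bc, bf, bg, ce, cf, cj, di, dk, ef, eg, ej, fg, fj, gj, hi, hk
  2-simplices (12): abc, abg, ace, aef, afj, agj, bcf, bfg, cej, cfj, efg, egj

so the chain groups are C_0 ≅ Z^11, C_1 ≅ Z^22, C_2 ≅ Z^12.

∂_1: C_1 → C_0 is given by ∂[p,q] = [q] − [p]. For instance
  ∂ab = b − a.
This gives a 11×22 integer matrix of rank 9; reducing to Smith normal form yields diagonal entries (1,1,1,1,1,1,1,1,1).

Boundary ∂_2: C_2 → C_1 maps a triangle to the signed sum of its edges. For instance
  ∂abg = bg − ag + ab,
  ∂egj = gj − ej + eg.
The resulting 22×12 matrix has rank 12, and its Smith normal form has invariant factors (1,1,1,1,1,1,1,1,1,1,1,2).

From H_k ≅ ker(∂_k) / im(∂_{k+1}) we obtain:

  H_0: rank C_0 − rank ∂_1 = 11 − 9 = 2, and the invariant factors of ∂_1 are all 1, so H_0 ≅ Z^2.

H_0 = Z^2.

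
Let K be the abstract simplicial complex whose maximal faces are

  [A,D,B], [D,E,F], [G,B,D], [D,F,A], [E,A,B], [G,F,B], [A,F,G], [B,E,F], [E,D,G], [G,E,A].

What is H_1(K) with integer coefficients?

Order the vertices as A < B < D < E < F < G. Listing each simplex with vertices in this order, K has dimension 2 with simplices:

  0-simplices (6): A, B, D, E, F, G
  1-simplices (15): AB, AD, AE, AF, AG, BD, BE, BF, BG, DE, DF, DG, EF, EG, FG
  2-simplices (10): ABD, ABE, ADF, AEG, AFG, BDG, BEF, BFG, DEF, DEG

giving chain groups C_0 ≅ Z^6, C_1 ≅ Z^15, C_2 ≅ Z^10.

The boundary map ∂_1: C_1 → C_0 is given by ∂[p,q] = [q] − [p].
As a 6×15 matrix over Z this has rank 5, with invariant factors (1,1,1,1,1).

∂_2: C_2 → C_1 sends each 2-simplex [p,q,r] to [q,r] − [p,r] + [p,q]. For instance
  ∂ADF = DF − AF + AD,
  ∂ABE = BE − AE + AB.
As a 15×10 matrix over Z this has rank 10, with invariant factors (1,1,1,1,1,1,1,1,1,2).

Reading off H_k = ker ∂_k / im ∂_{k+1}:

  H_1: rank ker ∂_1 − rank ∂_2 = (15 − 5) − 10 = 0, and ∂_2 has invariant factor 2 > 1, so H_1 = Z/2Z.

H_1 = Z/2Z.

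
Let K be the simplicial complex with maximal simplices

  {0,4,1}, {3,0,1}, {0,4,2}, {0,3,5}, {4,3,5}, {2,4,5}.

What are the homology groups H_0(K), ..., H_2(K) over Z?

H_0 = Z,  H_1 = Z,  H_2 = 0.

Order the vertices as 0 < 1 < 2 < 3 < 4 < 5. Listing each simplex with vertices in this order, K has dimension 2 with simplices:

  0-simplices (6): [0], [1], [2], [3], [4], [5]
  1-simplices (12): [0,1], [0,2], [0,3], [0,4], [0,5], [1,3], [1,4], [2,4], [2,5], [3,4], [3,5], [4,5]
  2-simplices (6): [0,1,3], [0,1,4], [0,2,4], [0,3,5], [2,4,5], [3,4,5]

Hence C_0 ≅ Z^6, C_1 ≅ Z^12, C_2 ≅ Z^6.

Boundary ∂_1: C_1 → C_0 is given by ∂[p,q] = [q] − [p]. For instance
  ∂[1,3] = [3] − [1].
As a 6×12 matrix over Z this has rank 5, with invariant factors (1,1,1,1,1).

The boundary map ∂_2: C_2 → C_1 maps a triangle to the signed sum of its edges. For instance
  ∂[0,1,3] = [1,3] − [0,3] + [0,1],
  ∂[2,4,5] = [4,5] − [2,5] + [2,4].
The resulting 12×6 matrix has rank 6, and its Smith normal form has invariant factors (1,1,1,1,1,1).

Computing H_k = (kernel of ∂_k) / (image of ∂_{k+1}):

  H_0: rank C_0 − rank ∂_1 = 6 − 5 = 1, and the invariant factors of ∂_1 are all 1, so H_0 = Z.
  H_1: rank ker ∂_1 − rank ∂_2 = (12 − 5) − 6 = 1, and the invariant factors of ∂_2 are all 1, so H_1 = Z.
  H_2: rank ker ∂_2 − rank ∂_3 = (6 − 6) − 0 = 0, and there is no ∂_3, so H_2 = 0.

(K is a triangulation of the cylinder S^1 x I.)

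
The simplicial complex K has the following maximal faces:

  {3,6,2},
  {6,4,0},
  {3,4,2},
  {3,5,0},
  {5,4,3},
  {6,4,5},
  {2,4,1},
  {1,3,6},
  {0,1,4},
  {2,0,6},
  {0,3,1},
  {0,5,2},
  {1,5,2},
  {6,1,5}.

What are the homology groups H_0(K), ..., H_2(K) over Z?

Take the total order 0 < 1 < 2 < 3 < 4 < 5 < 6 on the vertex set. Then K (dimension 2) consists of the simplices:

  0-simplices (7): [0], [1], [2], [3], [4], [5], [6]
  1-simplices (21): [0,1], [0,2], [0,3], [0,4], [0,5], [0,6], [1,2], [1,3], [1,4], [1,5], [1,6], [2,3], [2,4], [2,5], [2,6], [3,4], [3,5], [3,6], [4,5], [4,6], [5,6]
  2-simplices (14): [0,1,3], [0,1,4], [0,2,5], [0,2,6], [0,3,5], [0,4,6], [1,2,4], [1,2,5], [1,3,6], [1,5,6], [2,3,4], [2,3,6], [3,4,5], [4,5,6]

Hence C_0 ≅ Z^7, C_1 ≅ Z^21, C_2 ≅ Z^14.

Boundary ∂_1: C_1 → C_0 is given by ∂[p,q] = [q] − [p]. For instance
  ∂[0,4] = [4] − [0].
As a 7×21 matrix over Z this has rank 6, with invariant factors (1,1,1,1,1,1).

The boundary map ∂_2: C_2 → C_1 acts by ∂[p,q,r] = [q,r] − [p,r] + [p,q]. For instance
  ∂[4,5,6] = [5,6] − [4,6] + [4,5],
  ∂[1,2,4] = [2,4] − [1,4] + [1,2].
As a 21×14 matrix over Z this has rank 13, with invariant factors (1,1,1,1,1,1,1,1,1,1,1,1,1).

Now H_k = ker ∂_k / im ∂_{k+1}, so:

  H_0: rank C_0 − rank ∂_1 = 7 − 6 = 1, and the invariant factors of ∂_1 are all 1, so H_0 ≅ Z.
  H_1: rank ker ∂_1 − rank ∂_2 = (21 − 6) − 13 = 2, and the invariant factors of ∂_2 are all 1, so H_1 ≅ Z^2.
  H_2: rank ker ∂_2 − rank ∂_3 = (14 − 13) − 0 = 1, and there is no ∂_3, so H_2 ≅ Z.

H_0 = Z,  H_1 = Z^2,  H_2 = Z.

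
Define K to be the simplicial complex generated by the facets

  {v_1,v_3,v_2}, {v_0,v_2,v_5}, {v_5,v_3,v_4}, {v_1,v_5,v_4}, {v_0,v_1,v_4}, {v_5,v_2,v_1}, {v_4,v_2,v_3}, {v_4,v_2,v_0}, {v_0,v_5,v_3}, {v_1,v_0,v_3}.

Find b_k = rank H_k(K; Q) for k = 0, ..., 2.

b_0 = 1, b_1 = 0, b_2 = 0.

We work with the vertex ordering v_0 < v_1 < v_2 < v_3 < v_4 < v_5. The simplices of K, each written with vertices in increasing order, are:

  0-simplices (6): [v_0], [v_1], [v_2], [v_3], [v_4], [v_5]
  1-simplices (15): (15 of them)
  2-simplices (10): [v_0,v_1,v_3], [v_0,v_1,v_4], [v_0,v_2,v_4], [v_0,v_2,v_5], [v_0,v_3,v_5], [v_1,v_2,v_3], [v_1,v_2,v_5], [v_1,v_4,v_5], [v_2,v_3,v_4], [v_3,v_4,v_5]

so the chain groups are C_0 ≅ Z^6, C_1 ≅ Z^15, C_2 ≅ Z^10.

The boundary map ∂_1: C_1 → C_0 sends each edge [p,q] (with p < q) to q − p. For instance
  ∂[v_1,v_3] = [v_3] − [v_1].
The resulting 6×15 matrix has rank 5, and its Smith normal form has invariant factors (1,1,1,1,1).

∂_2: C_2 → C_1 maps a triangle to the signed sum of its edges. For instance
  ∂[v_2,v_3,v_4] = [v_3,v_4] − [v_2,v_4] + [v_2,v_3],
  ∂[v_3,v_4,v_5] = [v_4,v_5] − [v_3,v_5] + [v_3,v_4].
The resulting 15×10 matrix has rank 10, and its Smith normal form has invariant factors (1,1,1,1,1,1,1,1,1,2).

From H_k ≅ ker(∂_k) / im(∂_{k+1}) we obtain:

  H_0: rank C_0 − rank ∂_1 = 6 − 5 = 1, and the invariant factors of ∂_1 are all 1, so H_0 ≅ Z.
  H_1: rank ker ∂_1 − rank ∂_2 = (15 − 5) − 10 = 0, and ∂_2 has invariant factor 2 > 1, so H_1 ≅ Z/2.
  H_2: rank ker ∂_2 − rank ∂_3 = (10 − 10) − 0 = 0, and there is no ∂_3, so H_2 ≅ 0.

As a check, the Euler characteristic is 6 − 15 + 10 = 1, which agrees with 1 − 0 + 0 = 1.

Hence the Betti numbers are b_0 = 1, b_1 = 0, b_2 = 0.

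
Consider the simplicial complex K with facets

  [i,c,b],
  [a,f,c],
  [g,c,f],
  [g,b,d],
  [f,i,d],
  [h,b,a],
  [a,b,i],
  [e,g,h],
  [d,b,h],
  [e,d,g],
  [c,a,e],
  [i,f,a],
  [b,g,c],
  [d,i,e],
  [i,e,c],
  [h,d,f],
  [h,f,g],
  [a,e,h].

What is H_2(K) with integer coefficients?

Fix the vertex order a < b < c < d < e < f < g < h < i and write every simplex with vertices in increasing order. Then dim K = 2 and the simplices of K are:

  0-simplices (9): a, b, c, d, e, f, g, h, i
  1-simplices (27): ab, ac, ae, af, ah, ai, bc, bd, bg, bh, bi, ce, cf, cg, ci, de, df, dg, dh, di, eg, eh, ei, fg, fh, fi, gh
  2-simplices (18): abh, abi, ace, acf, aeh, afi, bcg, bci, bdg, bdh, cei, cfg, deg, dei, dfh, dfi, egh, fgh

Hence C_0 ≅ Z^9, C_1 ≅ Z^27, C_2 ≅ Z^18.

∂_1: C_1 → C_0 sends each edge [p,q] (with p < q) to q − p.
This gives a 9×27 integer matrix of rank 8; reducing to Smith normal form yields diagonal entries (1,1,1,1,1,1,1,1).

The boundary map ∂_2: C_2 → C_1 maps a triangle to the signed sum of its edges. For instance
  ∂dei = ei − di + de,
  ∂afi = fi − ai + af.
The resulting 27×18 matrix has rank 18, and its Smith normal form has invariant factors (1,1,1,1,1,1,1,1,1,1,1,1,1,1,1,1,1,2).

Now H_k = ker ∂_k / im ∂_{k+1}, so:

  H_2: rank ker ∂_2 − rank ∂_3 = (18 − 18) − 0 = 0, and there is no ∂_3, so H_2 = 0.

H_2 ≅ 0.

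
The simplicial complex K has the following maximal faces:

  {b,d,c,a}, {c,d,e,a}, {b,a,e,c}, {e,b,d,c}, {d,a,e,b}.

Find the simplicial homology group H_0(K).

H_0 ≅ Z.

Order the vertices as a < b < c < d < e. Listing each simplex with vertices in this order, K has dimension 3 with simplices:

  0-simplices (5): a, b, c, d, e
  1-simplices (10): ab, ac, ad, ae, bc, bd, be, cd, ce, de
  2-simplices (10): abc, abd, abe, acd, ace, ade, bcd, bce, bde, cde
  3-simplices (5): abcd, abce, abde, acde, bcde

so the chain groups are C_0 ≅ Z^5, C_1 ≅ Z^10, C_2 ≅ Z^10, C_3 ≅ Z^5.

∂_1: C_1 → C_0 sends each edge [p,q] (with p < q) to q − p. For instance
  ∂bd = d − b.
The 5×10 boundary matrix has rank 4 and Smith normal form diag(1,1,1,1).

The boundary map ∂_2: C_2 → C_1 sends each 2-simplex [p,q,r] to [q,r] − [p,r] + [p,q]. For instance
  ∂acd = cd − ad + ac,
  ∂ade = de − ae + ad.
The resulting 10×10 matrix has rank 6, and its Smith normal form has invariant factors (1,1,1,1,1,1).

The boundary map ∂_3: C_3 → C_2 sends each 3-simplex σ to the alternating sum Σ_i (−1)^i (σ with its i-th vertex removed). For instance
  ∂acde = cde − ade + ace − acd,
  ∂abce = bce − ace + abe − abc.
As a 10×5 matrix over Z this has rank 4, with invariant factors (1,1,1,1).

From H_k ≅ ker(∂_k) / im(∂_{k+1}) we obtain:

  H_0: rank C_0 − rank ∂_1 = 5 − 4 = 1, and the invariant factors of ∂_1 are all 1, so H_0 ≅ Z.

(K is a triangulation of the 3-sphere S^3.)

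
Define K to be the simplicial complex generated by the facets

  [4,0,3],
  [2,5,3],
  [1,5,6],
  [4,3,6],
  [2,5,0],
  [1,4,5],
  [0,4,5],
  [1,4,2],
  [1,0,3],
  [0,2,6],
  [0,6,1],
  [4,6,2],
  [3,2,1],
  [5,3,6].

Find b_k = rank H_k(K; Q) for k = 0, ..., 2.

Fix the vertex order 0 < 1 < 2 < 3 < 4 < 5 < 6 and write every simplex with vertices in increasing order. Then dim K = 2 and the simplices of K are:

  0-simplices (7): [0], [1], [2], [3], [4], [5], [6]
  1-simplices (21): [0,1], [0,2], [0,3], [0,4], [0,5], [0,6], [1,2], [1,3], [1,4], [1,5], [1,6], [2,3], [2,4], [2,5], [2,6], [3,4], [3,5], [3,6], [4,5], [4,6], [5,6]
  2-simplices (14): [0,1,3], [0,1,6], [0,2,5], [0,2,6], [0,3,4], [0,4,5], [1,2,3], [1,2,4], [1,4,5], [1,5,6], [2,3,5], [2,4,6], [3,4,6], [3,5,6]

so the chain groups are C_0 ≅ Z^7, C_1 ≅ Z^21, C_2 ≅ Z^14.

∂_1: C_1 → C_0 sends each edge [p,q] (with p < q) to q − p. For instance
  ∂[1,6] = [6] − [1].
As a 7×21 matrix over Z this has rank 6, with invariant factors (1,1,1,1,1,1).

Boundary ∂_2: C_2 → C_1 acts by ∂[p,q,r] = [q,r] − [p,r] + [p,q]. For instance
  ∂[2,4,6] = [4,6] − [2,6] + [2,4],
  ∂[3,5,6] = [5,6] − [3,6] + [3,5].
The 21×14 boundary matrix has rank 13 and Smith normal form diag(1,1,1,1,1,1,1,1,1,1,1,1,1).

From H_k ≅ ker(∂_k) / im(∂_{k+1}) we obtain:

  H_0: rank C_0 − rank ∂_1 = 7 − 6 = 1, and the invariant factors of ∂_1 are all 1, so H_0 ≅ Z.
  H_1: rank ker ∂_1 − rank ∂_2 = (21 − 6) − 13 = 2, and the invariant factors of ∂_2 are all 1, so H_1 ≅ Z^2.
  H_2: rank ker ∂_2 − rank ∂_3 = (14 − 13) − 0 = 1, and there is no ∂_3, so H_2 ≅ Z.

Hence the Betti numbers are b_0 = 1, b_1 = 2, b_2 = 1.

b_0 = 1, b_1 = 2, b_2 = 1.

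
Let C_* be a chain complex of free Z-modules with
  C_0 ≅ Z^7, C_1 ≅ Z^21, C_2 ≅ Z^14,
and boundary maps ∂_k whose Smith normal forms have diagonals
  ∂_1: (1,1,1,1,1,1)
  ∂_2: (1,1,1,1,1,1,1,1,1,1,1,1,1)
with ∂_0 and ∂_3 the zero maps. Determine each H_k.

H_0: b_0 = 7 − 0 − 6 = 1; torsion from ∂_1 factors > 1: none. So H_0 = Z.
H_1: b_1 = 21 − 6 − 13 = 2; torsion from ∂_2 factors > 1: none. So H_1 = Z^2.
H_2: b_2 = 14 − 13 − 0 = 1; torsion from ∂_3 factors > 1: none. So H_2 = Z.

H_0 = Z,  H_1 = Z^2,  H_2 = Z.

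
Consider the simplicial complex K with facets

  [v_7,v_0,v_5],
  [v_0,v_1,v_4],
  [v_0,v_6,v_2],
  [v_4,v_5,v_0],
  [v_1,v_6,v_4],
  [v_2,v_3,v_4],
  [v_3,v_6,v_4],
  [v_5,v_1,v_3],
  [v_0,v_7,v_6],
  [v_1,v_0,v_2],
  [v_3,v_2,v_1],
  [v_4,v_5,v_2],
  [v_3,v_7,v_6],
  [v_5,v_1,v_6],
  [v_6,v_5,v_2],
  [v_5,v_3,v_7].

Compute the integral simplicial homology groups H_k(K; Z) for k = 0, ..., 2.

We work with the vertex ordering v_0 < v_1 < v_2 < v_3 < v_4 < v_5 < v_6 < v_7. The simplices of K, each written with vertices in increasing order, are:

  0-simplices (8): [v_0], [v_1], [v_2], [v_3], [v_4], [v_5], [v_6], [v_7]
  1-simplices (24): (24 of them)
  2-simplices (16): (16 of them)

so the chain groups are C_0 ≅ Z^8, C_1 ≅ Z^24, C_2 ≅ Z^16.

Boundary ∂_1: C_1 → C_0 maps an edge to its endpoints' difference, ∂[p,q] = q − p. For instance
  ∂[v_3,v_4] = [v_4] − [v_3].
The 8×24 boundary matrix has rank 7 and Smith normal form diag(1,1,1,1,1,1,1).

∂_2: C_2 → C_1 acts by ∂[p,q,r] = [q,r] − [p,r] + [p,q]. For instance
  ∂[v_0,v_2,v_6] = [v_2,v_6] − [v_0,v_6] + [v_0,v_2],
  ∂[v_3,v_6,v_7] = [v_6,v_7] − [v_3,v_7] + [v_3,v_6].
The resulting 24×16 matrix has rank 15, and its Smith normal form has invariant factors (1,1,1,1,1,1,1,1,1,1,1,1,1,1,1).

Computing H_k = (kernel of ∂_k) / (image of ∂_{k+1}):

  H_0: rank C_0 − rank ∂_1 = 8 − 7 = 1, and the invariant factors of ∂_1 are all 1, so H_0 = Z.
  H_1: rank ker ∂_1 − rank ∂_2 = (24 − 7) − 15 = 2, and the invariant factors of ∂_2 are all 1, so H_1 = Z^2.
  H_2: rank ker ∂_2 − rank ∂_3 = (16 − 15) − 0 = 1, and there is no ∂_3, so H_2 = Z.

(K is a triangulation of the torus T^2.)

H_0 ≅ Z,  H_1 ≅ Z^2,  H_2 ≅ Z.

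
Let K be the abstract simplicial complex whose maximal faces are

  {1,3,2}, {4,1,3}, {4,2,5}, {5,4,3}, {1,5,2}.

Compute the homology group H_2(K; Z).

Order the vertices as 1 < 2 < 3 < 4 < 5. Listing each simplex with vertices in this order, K has dimension 2 with simplices:

  0-simplices (5): [1], [2], [3], [4], [5]
  1-simplices (10): [1,2], [1,3], [1,4], [1,5], [2,3], [2,4], [2,5], [3,4], [3,5], [4,5]
  2-simplices (5): [1,2,3], [1,2,5], [1,3,4], [2,4,5], [3,4,5]

giving chain groups C_0 ≅ Z^5, C_1 ≅ Z^10, C_2 ≅ Z^5.

∂_1: C_1 → C_0 maps an edge to its endpoints' difference, ∂[p,q] = q − p.
This gives a 5×10 integer matrix of rank 4; reducing to Smith normal form yields diagonal entries (1,1,1,1).

The boundary map ∂_2: C_2 → C_1 sends each 2-simplex [p,q,r] to [q,r] − [p,r] + [p,q]. For instance
  ∂[3,4,5] = [4,5] − [3,5] + [3,4],
  ∂[1,2,5] = [2,5] − [1,5] + [1,2].
The resulting 10×5 matrix has rank 5, and its Smith normal form has invariant factors (1,1,1,1,1).

From H_k ≅ ker(∂_k) / im(∂_{k+1}) we obtain:

  H_2: rank ker ∂_2 − rank ∂_3 = (5 − 5) − 0 = 0, and there is no ∂_3, so H_2 ≅ 0.

H_2 = 0.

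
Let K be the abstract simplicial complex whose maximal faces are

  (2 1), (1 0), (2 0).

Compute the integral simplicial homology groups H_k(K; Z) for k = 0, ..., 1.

H_0 ≅ Z,  H_1 ≅ Z.

Take the total order 0 < 1 < 2 on the vertex set. Then K (dimension 1) consists of the simplices:

  0-simplices (3): [0], [1], [2]
  1-simplices (3): [0,1], [0,2], [1,2]

giving chain groups C_0 ≅ Z^3, C_1 ≅ Z^3.

The boundary map ∂_1: C_1 → C_0 sends each edge [p,q] (with p < q) to q − p. For instance
  ∂[1,2] = [2] − [1].
As a 3×3 matrix over Z this has rank 2, with invariant factors (1,1).

Reading off H_k = ker ∂_k / im ∂_{k+1}:

  H_0: rank C_0 − rank ∂_1 = 3 − 2 = 1, and the invariant factors of ∂_1 are all 1, so H_0 = Z.
  H_1: rank ker ∂_1 − rank ∂_2 = (3 − 2) − 0 = 1, and there is no ∂_2, so H_1 = Z.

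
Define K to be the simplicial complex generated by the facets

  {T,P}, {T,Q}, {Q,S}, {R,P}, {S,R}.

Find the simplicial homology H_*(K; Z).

H_0 = Z,  H_1 = Z.

Fix the vertex order P < Q < R < S < T and write every simplex with vertices in increasing order. Then dim K = 1 and the simplices of K are:

  0-simplices (5): P, Q, R, S, T
  1-simplices (5): PR, PT, QS, QT, RS

Hence C_0 ≅ Z^5, C_1 ≅ Z^5.

The boundary map ∂_1: C_1 → C_0 maps an edge to its endpoints' difference, ∂[p,q] = q − p.
The resulting 5×5 matrix has rank 4, and its Smith normal form has invariant factors (1,1,1,1).

From H_k ≅ ker(∂_k) / im(∂_{k+1}) we obtain:

  H_0: rank C_0 − rank ∂_1 = 5 − 4 = 1, and the invariant factors of ∂_1 are all 1, so H_0 ≅ Z.
  H_1: rank ker ∂_1 − rank ∂_2 = (5 − 4) − 0 = 1, and there is no ∂_2, so H_1 ≅ Z.

As a check, the Euler characteristic is 5 − 5 = 0, which agrees with 1 − 1 = 0.
(K is a triangulation of the circle S^1.)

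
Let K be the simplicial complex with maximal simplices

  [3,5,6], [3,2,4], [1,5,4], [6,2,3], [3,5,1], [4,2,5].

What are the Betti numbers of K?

b_0 = 1, b_1 = 1, b_2 = 0.

K has 6 vertices, 12 edges, 6 triangles.
rank ∂_0 = 0, rank ∂_1 = 5 ⇒ b_0 = 6 − 0 − 5 = 1; all invariant factors of ∂_1 are 1 so no torsion. So H_0 ≅ Z.
rank ∂_1 = 5, rank ∂_2 = 6 ⇒ b_1 = 12 − 5 − 6 = 1; all invariant factors of ∂_2 are 1 so no torsion. So H_1 ≅ Z.
rank ∂_2 = 6, rank ∂_3 = 0 ⇒ b_2 = 6 − 6 − 0 = 0. So H_2 ≅ 0.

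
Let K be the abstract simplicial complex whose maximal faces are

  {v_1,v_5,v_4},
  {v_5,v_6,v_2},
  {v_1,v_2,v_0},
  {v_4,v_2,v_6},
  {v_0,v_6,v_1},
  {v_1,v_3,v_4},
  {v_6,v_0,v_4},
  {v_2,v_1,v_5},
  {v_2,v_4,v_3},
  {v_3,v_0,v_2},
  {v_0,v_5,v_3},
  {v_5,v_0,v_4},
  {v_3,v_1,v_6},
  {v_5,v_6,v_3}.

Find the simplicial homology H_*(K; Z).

We work with the vertex ordering v_0 < v_1 < v_2 < v_3 < v_4 < v_5 < v_6. The simplices of K, each written with vertices in increasing order, are:

  0-simplices (7): [v_0], [v_1], [v_2], [v_3], [v_4], [v_5], [v_6]
  1-simplices (21): (21 of them)
  2-simplices (14): (14 of them)

giving chain groups C_0 ≅ Z^7, C_1 ≅ Z^21, C_2 ≅ Z^14.

The boundary map ∂_1: C_1 → C_0 maps an edge to its endpoints' difference, ∂[p,q] = q − p.
As a 7×21 matrix over Z this has rank 6, with invariant factors (1,1,1,1,1,1).

The boundary map ∂_2: C_2 → C_1 maps a triangle to the signed sum of its edges. For instance
  ∂[v_1,v_3,v_6] = [v_3,v_6] − [v_1,v_6] + [v_1,v_3],
  ∂[v_3,v_5,v_6] = [v_5,v_6] − [v_3,v_6] + [v_3,v_5].
This gives a 21×14 integer matrix of rank 13; reducing to Smith normal form yields diagonal entries (1,1,1,1,1,1,1,1,1,1,1,1,1).

Reading off H_k = ker ∂_k / im ∂_{k+1}:

  H_0: rank C_0 − rank ∂_1 = 7 − 6 = 1, and the invariant factors of ∂_1 are all 1, so H_0 ≅ Z.
  H_1: rank ker ∂_1 − rank ∂_2 = (21 − 6) − 13 = 2, and the invariant factors of ∂_2 are all 1, so H_1 ≅ Z^2.
  H_2: rank ker ∂_2 − rank ∂_3 = (14 − 13) − 0 = 1, and there is no ∂_3, so H_2 ≅ Z.

As a check, the Euler characteristic is 7 − 21 + 14 = 0, which agrees with 1 − 2 + 1 = 0.

H_0 ≅ Z,  H_1 ≅ Z^2,  H_2 ≅ Z.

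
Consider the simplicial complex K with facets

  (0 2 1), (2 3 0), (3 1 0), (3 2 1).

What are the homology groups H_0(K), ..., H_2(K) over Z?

H_0 ≅ Z,  H_1 = 0,  H_2 ≅ Z.

Fix the vertex order 0 < 1 < 2 < 3 and write every simplex with vertices in increasing order. Then dim K = 2 and the simplices of K are:

  0-simplices (4): [0], [1], [2], [3]
  1-simplices (6): [0,1], [0,2], [0,3], [1,2], [1,3], [2,3]
  2-simplices (4): [0,1,2], [0,1,3], [0,2,3], [1,2,3]

so the chain groups are C_0 ≅ Z^4, C_1 ≅ Z^6, C_2 ≅ Z^4.

Boundary ∂_1: C_1 → C_0 maps an edge to its endpoints' difference, ∂[p,q] = q − p.
This gives a 4×6 integer matrix of rank 3; reducing to Smith normal form yields diagonal entries (1,1,1).

The boundary map ∂_2: C_2 → C_1 acts by ∂[p,q,r] = [q,r] − [p,r] + [p,q]. For instance
  ∂[0,2,3] = [2,3] − [0,3] + [0,2],
  ∂[0,1,2] = [1,2] − [0,2] + [0,1].
The 6×4 boundary matrix has rank 3 and Smith normal form diag(1,1,1).

Now H_k = ker ∂_k / im ∂_{k+1}, so:

  H_0: rank C_0 − rank ∂_1 = 4 − 3 = 1, and the invariant factors of ∂_1 are all 1, so H_0 = Z.
  H_1: rank ker ∂_1 − rank ∂_2 = (6 − 3) − 3 = 0, and the invariant factors of ∂_2 are all 1, so H_1 = 0.
  H_2: rank ker ∂_2 − rank ∂_3 = (4 − 3) − 0 = 1, and there is no ∂_3, so H_2 = Z.

As a check, the Euler characteristic is 4 − 6 + 4 = 2, which agrees with 1 − 0 + 1 = 2.
(K is a triangulation of the 2-sphere S^2.)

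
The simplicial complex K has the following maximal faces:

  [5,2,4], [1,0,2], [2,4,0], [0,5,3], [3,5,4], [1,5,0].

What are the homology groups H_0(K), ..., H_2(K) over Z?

Fix the vertex order 0 < 1 < 2 < 3 < 4 < 5 and write every simplex with vertices in increasing order. Then dim K = 2 and the simplices of K are:

  0-simplices (6): [0], [1], [2], [3], [4], [5]
  1-simplices (12): [0,1], [0,2], [0,3], [0,4], [0,5], [1,2], [1,5], [2,4], [2,5], [3,4], [3,5], [4,5]
  2-simplices (6): [0,1,2], [0,1,5], [0,2,4], [0,3,5], [2,4,5], [3,4,5]

so the chain groups are C_0 ≅ Z^6, C_1 ≅ Z^12, C_2 ≅ Z^6.

Boundary ∂_1: C_1 → C_0 is given by ∂[p,q] = [q] − [p]. For instance
  ∂[2,5] = [5] − [2].
As a 6×12 matrix over Z this has rank 5, with invariant factors (1,1,1,1,1).

The boundary map ∂_2: C_2 → C_1 sends each 2-simplex [p,q,r] to [q,r] − [p,r] + [p,q]. For instance
  ∂[0,1,5] = [1,5] − [0,5] + [0,1],
  ∂[3,4,5] = [4,5] − [3,5] + [3,4].
As a 12×6 matrix over Z this has rank 6, with invariant factors (1,1,1,1,1,1).

From H_k ≅ ker(∂_k) / im(∂_{k+1}) we obtain:

  H_0: rank C_0 − rank ∂_1 = 6 − 5 = 1, and the invariant factors of ∂_1 are all 1, so H_0 = Z.
  H_1: rank ker ∂_1 − rank ∂_2 = (12 − 5) − 6 = 1, and the invariant factors of ∂_2 are all 1, so H_1 = Z.
  H_2: rank ker ∂_2 − rank ∂_3 = (6 − 6) − 0 = 0, and there is no ∂_3, so H_2 = 0.

(K is a triangulation of the cylinder S^1 x I.)

H_0 = Z,  H_1 = Z,  H_2 = 0.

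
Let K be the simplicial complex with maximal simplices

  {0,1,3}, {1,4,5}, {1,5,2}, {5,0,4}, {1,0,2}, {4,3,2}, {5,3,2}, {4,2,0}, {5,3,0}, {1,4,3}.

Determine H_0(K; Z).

H_0 = Z.

Fix the vertex order 0 < 1 < 2 < 3 < 4 < 5 and write every simplex with vertices in increasing order. Then dim K = 2 and the simplices of K are:

  0-simplices (6): [0], [1], [2], [3], [4], [5]
  1-simplices (15): [0,1], [0,2], [0,3], [0,4], [0,5], [1,2], [1,3], [1,4], [1,5], [2,3], [2,4], [2,5], [3,4], [3,5], [4,5]
  2-simplices (10): [0,1,2], [0,1,3], [0,2,4], [0,3,5], [0,4,5], [1,2,5], [1,3,4], [1,4,5], [2,3,4], [2,3,5]

so the chain groups are C_0 ≅ Z^6, C_1 ≅ Z^15, C_2 ≅ Z^10.

∂_1: C_1 → C_0 maps an edge to its endpoints' difference, ∂[p,q] = q − p. For instance
  ∂[0,3] = [3] − [0].
This gives a 6×15 integer matrix of rank 5; reducing to Smith normal form yields diagonal entries (1,1,1,1,1).

∂_2: C_2 → C_1 maps a triangle to the signed sum of its edges. For instance
  ∂[0,1,2] = [1,2] − [0,2] + [0,1],
  ∂[0,3,5] = [3,5] − [0,5] + [0,3].
The 15×10 boundary matrix has rank 10 and Smith normal form diag(1,1,1,1,1,1,1,1,1,2).

Computing H_k = (kernel of ∂_k) / (image of ∂_{k+1}):

  H_0: rank C_0 − rank ∂_1 = 6 − 5 = 1, and the invariant factors of ∂_1 are all 1, so H_0 ≅ Z.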